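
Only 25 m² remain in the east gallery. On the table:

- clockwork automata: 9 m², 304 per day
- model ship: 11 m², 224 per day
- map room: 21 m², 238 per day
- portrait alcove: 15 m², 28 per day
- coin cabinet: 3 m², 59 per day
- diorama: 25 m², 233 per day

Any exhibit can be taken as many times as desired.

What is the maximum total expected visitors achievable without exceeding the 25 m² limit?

Ranking by ratio (expected visitors/m²): clockwork automata 33.78, model ship 20.36, coin cabinet 19.67, map room 11.33.
2×clockwork automata + 2×coin cabinet uses 24 of the 25 m² and totals 726.
That's the maximum — no swap from here does better than 726.

726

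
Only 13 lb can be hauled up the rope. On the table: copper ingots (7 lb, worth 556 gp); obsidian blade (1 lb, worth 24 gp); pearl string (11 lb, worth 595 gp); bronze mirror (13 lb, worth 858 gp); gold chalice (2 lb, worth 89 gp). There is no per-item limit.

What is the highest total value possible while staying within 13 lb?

Greedy by ratio would take copper ingots + 3×gold chalice: 13 lb used, total 823.
Replace copper ingots and 3×gold chalice with bronze mirror: the trade gains 35 net, giving 858 at 13 lb.
No other feasible combination exceeds 858.

858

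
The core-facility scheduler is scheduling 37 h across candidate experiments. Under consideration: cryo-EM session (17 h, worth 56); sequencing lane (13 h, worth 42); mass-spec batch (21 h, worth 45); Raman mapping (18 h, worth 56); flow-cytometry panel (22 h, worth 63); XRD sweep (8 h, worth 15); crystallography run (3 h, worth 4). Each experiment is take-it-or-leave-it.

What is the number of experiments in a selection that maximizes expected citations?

2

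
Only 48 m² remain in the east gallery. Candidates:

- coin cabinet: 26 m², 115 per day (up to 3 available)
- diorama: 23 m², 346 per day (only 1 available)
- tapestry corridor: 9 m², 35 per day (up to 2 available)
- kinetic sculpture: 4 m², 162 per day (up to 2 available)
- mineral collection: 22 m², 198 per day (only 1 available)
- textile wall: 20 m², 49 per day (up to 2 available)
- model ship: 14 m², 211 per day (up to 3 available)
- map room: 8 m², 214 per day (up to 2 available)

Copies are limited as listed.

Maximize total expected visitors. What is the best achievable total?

1098

Taking the top-ratio exhibits first gives tapestry corridor + 2×kinetic sculpture + model ship + 2×map room for 998 (47 m²).
Dropping tapestry corridor and model ship frees 23 m²; slotting in diorama (23 m²) lifts the total to 1098 at 47 m².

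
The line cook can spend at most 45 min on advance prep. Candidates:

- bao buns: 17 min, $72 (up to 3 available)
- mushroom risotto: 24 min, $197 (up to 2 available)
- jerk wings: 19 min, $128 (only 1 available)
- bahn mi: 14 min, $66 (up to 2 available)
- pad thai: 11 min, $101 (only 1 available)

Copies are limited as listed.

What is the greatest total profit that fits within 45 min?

325

A density-first pass picks mushroom risotto + pad thai — 298 at 35 min.
Replace pad thai with jerk wings: the trade gains 27 net, giving 325 at 43 min.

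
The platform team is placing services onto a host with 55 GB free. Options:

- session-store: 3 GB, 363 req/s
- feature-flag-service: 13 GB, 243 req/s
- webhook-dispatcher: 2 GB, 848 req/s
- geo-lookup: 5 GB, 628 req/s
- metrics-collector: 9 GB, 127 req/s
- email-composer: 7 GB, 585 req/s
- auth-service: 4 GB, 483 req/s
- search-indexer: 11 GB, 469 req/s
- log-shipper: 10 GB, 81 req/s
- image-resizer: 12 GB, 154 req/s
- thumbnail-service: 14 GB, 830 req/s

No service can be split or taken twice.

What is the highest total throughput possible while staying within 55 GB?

4333

Best packing: session-store + webhook-dispatcher + geo-lookup + metrics-collector + email-composer + auth-service + search-indexer + thumbnail-service — 55 GB, 4333 total.
The closest alternative, session-store + webhook-dispatcher + geo-lookup + email-composer + auth-service + search-indexer + thumbnail-service, reaches only 4206.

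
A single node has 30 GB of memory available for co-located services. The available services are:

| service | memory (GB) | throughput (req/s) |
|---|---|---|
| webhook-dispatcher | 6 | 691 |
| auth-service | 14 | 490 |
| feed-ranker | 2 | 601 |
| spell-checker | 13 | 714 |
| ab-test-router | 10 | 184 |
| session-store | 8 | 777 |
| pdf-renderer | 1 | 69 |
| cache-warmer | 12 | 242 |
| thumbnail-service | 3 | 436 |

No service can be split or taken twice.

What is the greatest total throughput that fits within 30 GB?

2852

By throughput per GB: feed-ranker 300.50, thumbnail-service 145.33, webhook-dispatcher 115.17 lead.
Greedy by ratio would take webhook-dispatcher + feed-ranker + ab-test-router + session-store + pdf-renderer + thumbnail-service: 30 GB used, total 2758.
The 13 GB tied up in ab-test-router and thumbnail-service is better spent on spell-checker — total rises to 2852 (30 GB).
The closest alternative, webhook-dispatcher + feed-ranker + spell-checker + session-store, reaches only 2783.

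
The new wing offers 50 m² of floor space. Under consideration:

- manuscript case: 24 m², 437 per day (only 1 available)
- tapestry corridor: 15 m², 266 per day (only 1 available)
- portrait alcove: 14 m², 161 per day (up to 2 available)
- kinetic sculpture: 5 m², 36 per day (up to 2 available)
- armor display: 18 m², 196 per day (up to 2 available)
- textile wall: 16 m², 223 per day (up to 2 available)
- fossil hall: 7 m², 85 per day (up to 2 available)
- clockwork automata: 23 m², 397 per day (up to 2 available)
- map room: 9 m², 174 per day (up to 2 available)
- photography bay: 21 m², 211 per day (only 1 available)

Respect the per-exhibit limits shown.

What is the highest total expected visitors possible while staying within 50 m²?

By expected visitors per m²: map room 19.33, manuscript case 18.21, tapestry corridor 17.73 lead.
Filling by ratio: manuscript case + fossil hall + 2×map room for 870, with 1 m² left unused.
The 16 m² tied up in fossil hall and map room is better spent on tapestry corridor — total rises to 877 (48 m²).

877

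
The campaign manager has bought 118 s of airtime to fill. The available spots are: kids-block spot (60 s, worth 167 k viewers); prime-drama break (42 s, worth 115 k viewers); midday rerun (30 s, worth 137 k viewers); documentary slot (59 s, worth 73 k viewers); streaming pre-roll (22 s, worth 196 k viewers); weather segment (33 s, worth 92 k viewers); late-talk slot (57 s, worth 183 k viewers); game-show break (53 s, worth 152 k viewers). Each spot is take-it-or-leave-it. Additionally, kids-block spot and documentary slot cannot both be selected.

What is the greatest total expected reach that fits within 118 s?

Density check — streaming pre-roll 8.91, midday rerun 4.57, late-talk slot 3.21 are the best per s.
Best packing: midday rerun + streaming pre-roll + late-talk slot — 109 s, 516 total.

516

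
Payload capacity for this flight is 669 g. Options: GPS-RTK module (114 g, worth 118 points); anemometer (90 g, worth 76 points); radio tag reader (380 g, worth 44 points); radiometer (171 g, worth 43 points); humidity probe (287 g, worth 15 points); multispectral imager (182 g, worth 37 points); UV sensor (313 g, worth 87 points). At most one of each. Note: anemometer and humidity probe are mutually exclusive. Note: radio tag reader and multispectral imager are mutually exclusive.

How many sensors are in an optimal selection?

Best achievable data value is 281.
For example GPS-RTK module + anemometer + UV sensor achieves it, using 517 g.
Every optimal selection uses 3 sensors.

3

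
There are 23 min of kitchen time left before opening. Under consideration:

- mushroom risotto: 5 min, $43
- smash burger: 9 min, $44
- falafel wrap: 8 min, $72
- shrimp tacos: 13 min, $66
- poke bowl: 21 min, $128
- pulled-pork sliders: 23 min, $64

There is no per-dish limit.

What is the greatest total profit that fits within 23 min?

Filling by ratio: mushroom risotto + 2×falafel wrap for 187, with 2 min left unused.
The 8 min tied up in falafel wrap is better spent on 2×mushroom risotto — total rises to 201 (23 min).

201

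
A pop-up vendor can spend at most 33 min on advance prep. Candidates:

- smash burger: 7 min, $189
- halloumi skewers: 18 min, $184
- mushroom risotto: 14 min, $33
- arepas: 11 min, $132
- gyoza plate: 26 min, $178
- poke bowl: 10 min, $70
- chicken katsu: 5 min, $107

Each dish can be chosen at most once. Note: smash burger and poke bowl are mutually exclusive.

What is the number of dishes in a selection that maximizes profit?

Optimal total is 480.
smash burger + halloumi skewers + chicken katsu hits 480 at 30 min.
Every optimal selection uses 3 dishes.

3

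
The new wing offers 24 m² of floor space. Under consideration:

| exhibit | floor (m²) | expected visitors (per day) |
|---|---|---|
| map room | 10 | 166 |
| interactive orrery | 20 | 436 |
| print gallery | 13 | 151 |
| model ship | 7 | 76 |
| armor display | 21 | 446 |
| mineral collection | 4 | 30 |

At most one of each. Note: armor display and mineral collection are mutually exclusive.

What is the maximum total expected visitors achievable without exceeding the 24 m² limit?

466

The ratio ordering already packs tightly: interactive orrery + mineral collection, 24 m², 466.
Next best is armor display at 446 (21 m²) — short by 20.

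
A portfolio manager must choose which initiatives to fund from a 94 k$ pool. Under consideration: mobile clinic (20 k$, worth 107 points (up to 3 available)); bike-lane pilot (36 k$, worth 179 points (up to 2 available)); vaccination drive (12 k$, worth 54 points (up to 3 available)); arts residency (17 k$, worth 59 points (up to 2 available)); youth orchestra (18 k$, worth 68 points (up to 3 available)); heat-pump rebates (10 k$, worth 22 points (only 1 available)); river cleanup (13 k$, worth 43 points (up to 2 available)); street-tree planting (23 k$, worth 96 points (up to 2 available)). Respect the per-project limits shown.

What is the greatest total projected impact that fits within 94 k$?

465

Taking the top-ratio projects first gives 3×mobile clinic + 2×vaccination drive + heat-pump rebates for 451 (94 k$).
The 74 k$ tied up in 2×mobile clinic and 2×vaccination drive and heat-pump rebates is better spent on 2×bike-lane pilot — total rises to 465 (92 k$).
No other feasible combination exceeds 465.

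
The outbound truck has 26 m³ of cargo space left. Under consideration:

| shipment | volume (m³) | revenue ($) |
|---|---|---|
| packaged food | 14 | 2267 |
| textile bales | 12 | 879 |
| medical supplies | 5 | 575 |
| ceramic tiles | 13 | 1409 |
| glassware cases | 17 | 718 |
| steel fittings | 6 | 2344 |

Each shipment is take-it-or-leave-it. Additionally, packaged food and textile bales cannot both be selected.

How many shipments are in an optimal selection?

Optimal total is 5186.
packaged food + medical supplies + steel fittings hits 5186 at 25 m³.
Every optimal selection uses 3 shipments.

3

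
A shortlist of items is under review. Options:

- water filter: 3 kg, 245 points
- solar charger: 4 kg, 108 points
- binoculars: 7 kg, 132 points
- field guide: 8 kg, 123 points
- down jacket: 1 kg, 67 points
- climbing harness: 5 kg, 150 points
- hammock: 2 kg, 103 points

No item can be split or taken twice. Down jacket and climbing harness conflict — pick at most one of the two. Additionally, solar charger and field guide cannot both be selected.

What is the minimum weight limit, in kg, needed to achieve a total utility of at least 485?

Minimise kg subject to total utility ≥ 485.
water filter + solar charger + down jacket + hammock reaches 523 using 10 kg.
Any bundle with less than 10 kg falls short of 485.

10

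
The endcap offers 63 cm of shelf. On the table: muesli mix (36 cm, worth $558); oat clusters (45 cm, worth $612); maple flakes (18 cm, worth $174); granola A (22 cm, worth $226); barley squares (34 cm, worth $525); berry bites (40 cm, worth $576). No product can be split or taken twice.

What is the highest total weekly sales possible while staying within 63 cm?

The ratio heuristic lands on muesli mix + granola A (784) but leaves 5 cm idle.
The 36 cm tied up in muesli mix is better spent on berry bites — total rises to 802 (62 cm).
Every other selection either busts 63 cm or fails to beat 802.

802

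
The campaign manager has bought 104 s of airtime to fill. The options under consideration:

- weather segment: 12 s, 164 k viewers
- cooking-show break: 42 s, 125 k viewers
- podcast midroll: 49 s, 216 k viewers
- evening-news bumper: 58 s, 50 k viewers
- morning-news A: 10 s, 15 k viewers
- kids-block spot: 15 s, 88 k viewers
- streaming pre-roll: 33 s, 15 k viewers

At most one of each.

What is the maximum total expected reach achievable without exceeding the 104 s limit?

505

The ratio heuristic lands on weather segment + podcast midroll + morning-news A + kids-block spot (483) but leaves 18 s idle.
Replace morning-news A and kids-block spot with cooking-show break: the trade gains 22 net, giving 505 at 103 s.
That's the maximum — no swap from here does better than 505.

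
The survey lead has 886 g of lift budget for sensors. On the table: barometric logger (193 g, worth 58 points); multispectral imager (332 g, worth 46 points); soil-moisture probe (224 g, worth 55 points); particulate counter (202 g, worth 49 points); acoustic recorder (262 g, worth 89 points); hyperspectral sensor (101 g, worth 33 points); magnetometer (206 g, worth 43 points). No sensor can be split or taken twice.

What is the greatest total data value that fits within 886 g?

Ranking by ratio (data value/g): acoustic recorder 0.34, hyperspectral sensor 0.33, barometric logger 0.30, soil-moisture probe 0.25.
Filling by ratio: barometric logger + soil-moisture probe + acoustic recorder + hyperspectral sensor for 235, with 106 g left unused.
Replace hyperspectral sensor with particulate counter: the trade gains 16 net, giving 251 at 881 g.
Next best is barometric logger + soil-moisture probe + acoustic recorder + magnetometer at 245 (885 g) — short by 6.

251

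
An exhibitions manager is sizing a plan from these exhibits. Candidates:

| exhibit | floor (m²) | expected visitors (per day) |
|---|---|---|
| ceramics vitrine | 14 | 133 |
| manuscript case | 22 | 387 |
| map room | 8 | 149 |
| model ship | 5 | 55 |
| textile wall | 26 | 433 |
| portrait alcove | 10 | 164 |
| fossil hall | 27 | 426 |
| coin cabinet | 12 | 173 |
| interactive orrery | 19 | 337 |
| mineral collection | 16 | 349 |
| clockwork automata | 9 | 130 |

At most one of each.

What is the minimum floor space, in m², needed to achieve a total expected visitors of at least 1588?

91

Minimise m² subject to total expected visitors ≥ 1588.
manuscript case + textile wall + fossil hall + mineral collection: 1595 expected visitors at 91 m².
Any bundle with less than 91 m² falls short of 1588.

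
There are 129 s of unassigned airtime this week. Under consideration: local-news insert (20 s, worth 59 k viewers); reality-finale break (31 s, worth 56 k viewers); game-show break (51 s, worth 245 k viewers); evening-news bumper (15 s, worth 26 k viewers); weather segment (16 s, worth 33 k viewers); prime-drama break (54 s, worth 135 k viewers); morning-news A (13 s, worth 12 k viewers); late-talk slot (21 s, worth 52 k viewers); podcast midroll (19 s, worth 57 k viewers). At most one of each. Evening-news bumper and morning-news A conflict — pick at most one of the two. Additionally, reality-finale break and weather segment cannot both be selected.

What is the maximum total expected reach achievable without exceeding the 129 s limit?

The ratio ordering already packs tightly: local-news insert + game-show break + weather segment + late-talk slot + podcast midroll, 127 s, 446.
The closest alternative, local-news insert + game-show break + prime-drama break, reaches only 439.

446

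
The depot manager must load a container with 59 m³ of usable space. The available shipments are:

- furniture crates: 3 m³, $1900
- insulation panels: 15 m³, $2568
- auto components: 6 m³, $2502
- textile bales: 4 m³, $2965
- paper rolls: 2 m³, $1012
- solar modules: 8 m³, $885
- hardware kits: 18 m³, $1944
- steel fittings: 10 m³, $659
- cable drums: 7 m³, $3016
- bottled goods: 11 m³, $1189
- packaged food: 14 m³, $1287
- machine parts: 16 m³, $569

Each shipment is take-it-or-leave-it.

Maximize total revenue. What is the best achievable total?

16135

Greedy by ratio would take furniture crates + insulation panels + auto components + textile bales + paper rolls + solar modules + cable drums + bottled goods: 56 m³ used, total 16037.
Dropping bottled goods frees 11 m³; slotting in packaged food (14 m³) lifts the total to 16135 at 59 m³.
An exhaustive check of the 4096 subsets confirms 16135.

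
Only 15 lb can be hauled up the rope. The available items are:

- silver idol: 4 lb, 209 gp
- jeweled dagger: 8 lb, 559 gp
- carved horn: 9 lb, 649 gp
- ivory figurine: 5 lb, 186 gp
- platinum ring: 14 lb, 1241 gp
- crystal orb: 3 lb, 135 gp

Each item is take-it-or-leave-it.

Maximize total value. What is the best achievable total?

1241

Best packing: platinum ring — 14 lb, 1241 total.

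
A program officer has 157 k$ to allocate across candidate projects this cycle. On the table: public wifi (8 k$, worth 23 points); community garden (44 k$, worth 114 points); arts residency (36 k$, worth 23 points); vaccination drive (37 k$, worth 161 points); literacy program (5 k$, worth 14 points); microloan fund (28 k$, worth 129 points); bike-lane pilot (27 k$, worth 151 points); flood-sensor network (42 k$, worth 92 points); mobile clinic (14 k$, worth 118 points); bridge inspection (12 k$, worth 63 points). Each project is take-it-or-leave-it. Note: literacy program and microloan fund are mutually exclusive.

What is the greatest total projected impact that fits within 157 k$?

Public wifi + vaccination drive + microloan fund + bike-lane pilot + flood-sensor network + mobile clinic uses 156 of the 157 k$ and totals 674.

674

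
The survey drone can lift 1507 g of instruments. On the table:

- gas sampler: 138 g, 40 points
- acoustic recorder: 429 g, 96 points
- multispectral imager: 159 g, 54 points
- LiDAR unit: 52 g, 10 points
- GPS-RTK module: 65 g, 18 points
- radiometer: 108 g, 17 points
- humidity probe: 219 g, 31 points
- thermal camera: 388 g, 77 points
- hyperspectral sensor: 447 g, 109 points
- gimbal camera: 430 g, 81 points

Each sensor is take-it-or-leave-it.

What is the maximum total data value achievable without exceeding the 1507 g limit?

Density check — multispectral imager 0.34, gas sampler 0.29, GPS-RTK module 0.28, hyperspectral sensor 0.24 are the best per g.
The ratio heuristic lands on gas sampler + acoustic recorder + multispectral imager + LiDAR unit + GPS-RTK module + radiometer + hyperspectral sensor (344) but leaves 109 g idle.
Dropping gas sampler and LiDAR unit and radiometer frees 298 g; slotting in thermal camera (388 g) lifts the total to 354 at 1488 g.
Next best is gas sampler + acoustic recorder + multispectral imager + GPS-RTK module + humidity probe + hyperspectral sensor at 348 (1457 g) — short by 6.

354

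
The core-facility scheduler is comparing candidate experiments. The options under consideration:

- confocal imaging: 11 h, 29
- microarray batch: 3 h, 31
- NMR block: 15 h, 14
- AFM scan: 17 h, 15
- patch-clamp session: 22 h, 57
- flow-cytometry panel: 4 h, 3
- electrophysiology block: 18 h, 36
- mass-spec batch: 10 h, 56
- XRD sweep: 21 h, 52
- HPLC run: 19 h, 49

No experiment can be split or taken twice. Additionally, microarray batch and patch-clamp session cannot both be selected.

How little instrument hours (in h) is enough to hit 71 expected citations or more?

13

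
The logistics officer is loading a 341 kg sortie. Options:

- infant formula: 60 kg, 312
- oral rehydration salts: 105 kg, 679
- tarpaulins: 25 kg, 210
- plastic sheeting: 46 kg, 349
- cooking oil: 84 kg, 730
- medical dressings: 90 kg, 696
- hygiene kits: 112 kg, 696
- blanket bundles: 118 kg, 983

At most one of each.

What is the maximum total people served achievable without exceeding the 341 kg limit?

2758

Ranking by ratio (people served/kg): cooking oil 8.69, tarpaulins 8.40, blanket bundles 8.33, medical dressings 7.73.
A density-first pass picks tarpaulins + cooking oil + medical dressings + blanket bundles — 2619 at 317 kg.
The 25 kg tied up in tarpaulins is better spent on plastic sheeting — total rises to 2758 (338 kg).
Runner-up tarpaulins + cooking oil + medical dressings + blanket bundles tops out at 2619.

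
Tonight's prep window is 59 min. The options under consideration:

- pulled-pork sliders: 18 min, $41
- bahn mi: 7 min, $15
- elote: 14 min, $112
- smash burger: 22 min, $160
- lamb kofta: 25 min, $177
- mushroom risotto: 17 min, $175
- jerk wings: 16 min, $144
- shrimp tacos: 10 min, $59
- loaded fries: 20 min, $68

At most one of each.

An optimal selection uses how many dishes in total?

3

Optimal total is 496.
For example lamb kofta + mushroom risotto + jerk wings achieves it, using 58 min.
All optima have 3 dishes.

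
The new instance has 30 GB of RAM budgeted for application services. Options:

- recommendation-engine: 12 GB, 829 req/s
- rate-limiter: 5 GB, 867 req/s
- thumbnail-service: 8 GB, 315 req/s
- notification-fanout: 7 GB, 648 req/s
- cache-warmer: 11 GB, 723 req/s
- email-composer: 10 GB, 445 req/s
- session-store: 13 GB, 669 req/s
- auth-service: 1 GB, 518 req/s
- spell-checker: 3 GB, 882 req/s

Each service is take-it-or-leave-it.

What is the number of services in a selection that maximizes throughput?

5

Optimal total is 3744.
One optimal bundle: recommendation-engine + rate-limiter + notification-fanout + auth-service + spell-checker (28 GB).
Every optimal selection uses 5 services.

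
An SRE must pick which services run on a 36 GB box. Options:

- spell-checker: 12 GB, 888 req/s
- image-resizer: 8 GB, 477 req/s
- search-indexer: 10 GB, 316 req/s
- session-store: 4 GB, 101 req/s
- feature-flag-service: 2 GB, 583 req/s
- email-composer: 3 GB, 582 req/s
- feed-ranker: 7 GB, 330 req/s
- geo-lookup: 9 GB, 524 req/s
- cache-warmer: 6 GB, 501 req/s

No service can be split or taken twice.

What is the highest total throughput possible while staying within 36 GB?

Filling by ratio: spell-checker + image-resizer + session-store + feature-flag-service + email-composer + cache-warmer for 3132, with 1 GB left unused.
Replace image-resizer with geo-lookup: the trade gains 47 net, giving 3179 at 36 GB.
That's the maximum — no swap from here does better than 3179.

3179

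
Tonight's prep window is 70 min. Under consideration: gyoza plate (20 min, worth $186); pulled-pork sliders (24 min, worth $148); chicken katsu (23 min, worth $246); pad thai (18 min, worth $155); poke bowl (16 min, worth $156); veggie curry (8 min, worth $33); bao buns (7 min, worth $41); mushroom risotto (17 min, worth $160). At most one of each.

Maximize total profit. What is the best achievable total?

A density-first pass picks chicken katsu + poke bowl + bao buns + mushroom risotto — 603 at 63 min.
The 16 min tied up in poke bowl is better spent on gyoza plate — total rises to 633 (67 min).

633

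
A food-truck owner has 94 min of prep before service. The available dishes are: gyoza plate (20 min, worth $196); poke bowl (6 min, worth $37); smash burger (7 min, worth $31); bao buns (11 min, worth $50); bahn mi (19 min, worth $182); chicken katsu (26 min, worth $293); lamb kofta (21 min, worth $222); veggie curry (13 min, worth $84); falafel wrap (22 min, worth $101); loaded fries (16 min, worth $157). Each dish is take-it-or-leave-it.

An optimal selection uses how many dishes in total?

Best achievable profit is 930.
gyoza plate + poke bowl + bahn mi + chicken katsu + lamb kofta hits 930 at 92 min.
All optima have 5 dishes.

5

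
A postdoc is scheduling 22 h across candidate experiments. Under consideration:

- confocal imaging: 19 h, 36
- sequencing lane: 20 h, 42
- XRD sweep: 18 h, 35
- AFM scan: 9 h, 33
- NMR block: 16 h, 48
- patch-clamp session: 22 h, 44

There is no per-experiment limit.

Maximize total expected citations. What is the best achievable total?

Ranking by ratio (expected citations/h): AFM scan 3.67, NMR block 3.00, sequencing lane 2.10, patch-clamp session 2.00.
2×AFM scan uses 18 of the 22 h and totals 66.

66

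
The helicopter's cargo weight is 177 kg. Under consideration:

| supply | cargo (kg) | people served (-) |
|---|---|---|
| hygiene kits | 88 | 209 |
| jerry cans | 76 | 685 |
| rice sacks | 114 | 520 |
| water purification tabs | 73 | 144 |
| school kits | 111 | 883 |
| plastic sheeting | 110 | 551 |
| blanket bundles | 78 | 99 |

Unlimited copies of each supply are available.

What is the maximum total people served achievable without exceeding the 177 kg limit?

Density check — jerry cans 9.01, school kits 7.95, plastic sheeting 5.01, rice sacks 4.56 are the best per kg.
The ratio ordering already packs tightly: 2×jerry cans, 152 kg, 1370.
Nothing else within 177 kg beats 1370.

1370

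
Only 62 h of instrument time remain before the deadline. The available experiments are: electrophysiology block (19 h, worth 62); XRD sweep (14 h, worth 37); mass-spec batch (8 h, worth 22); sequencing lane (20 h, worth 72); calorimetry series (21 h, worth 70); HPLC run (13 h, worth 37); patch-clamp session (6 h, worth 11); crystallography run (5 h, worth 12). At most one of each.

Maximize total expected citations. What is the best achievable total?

204

Ranking by ratio (expected citations/h): sequencing lane 3.60, calorimetry series 3.33, electrophysiology block 3.26, HPLC run 2.85.
Best packing: electrophysiology block + sequencing lane + calorimetry series — 60 h, 204 total.
The closest alternative, mass-spec batch + sequencing lane + calorimetry series + HPLC run, reaches only 201.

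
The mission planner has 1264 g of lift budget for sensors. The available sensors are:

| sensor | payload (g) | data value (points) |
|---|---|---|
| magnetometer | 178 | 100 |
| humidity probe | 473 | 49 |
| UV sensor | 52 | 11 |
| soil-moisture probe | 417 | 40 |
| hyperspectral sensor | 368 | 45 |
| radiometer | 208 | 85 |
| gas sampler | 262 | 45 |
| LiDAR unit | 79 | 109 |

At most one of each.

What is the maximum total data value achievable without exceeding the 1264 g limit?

399

Ranking by ratio (data value/g): LiDAR unit 1.38, magnetometer 0.56, radiometer 0.41.
The ratio heuristic lands on magnetometer + UV sensor + hyperspectral sensor + radiometer + gas sampler + LiDAR unit (395) but leaves 117 g idle.
The 368 g tied up in hyperspectral sensor is better spent on humidity probe — total rises to 399 (1252 g).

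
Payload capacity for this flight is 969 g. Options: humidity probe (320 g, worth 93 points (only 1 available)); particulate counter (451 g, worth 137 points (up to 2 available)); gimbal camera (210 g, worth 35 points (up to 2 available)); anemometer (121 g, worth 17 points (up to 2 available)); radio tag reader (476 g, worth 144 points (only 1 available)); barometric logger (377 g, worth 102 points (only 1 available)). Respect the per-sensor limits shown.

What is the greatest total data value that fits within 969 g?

281

A density-first pass picks 2×particulate counter — 274 at 902 g.
Dropping particulate counter frees 451 g; slotting in radio tag reader (476 g) lifts the total to 281 at 927 g.
Every other selection either busts 969 g or exceeds an availability limit or fails to beat 281.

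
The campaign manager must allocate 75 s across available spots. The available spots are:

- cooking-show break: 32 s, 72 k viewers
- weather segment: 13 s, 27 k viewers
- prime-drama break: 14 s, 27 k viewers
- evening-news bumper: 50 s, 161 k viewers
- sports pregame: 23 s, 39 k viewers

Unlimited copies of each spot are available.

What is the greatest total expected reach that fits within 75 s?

200

Greedy by ratio would take weather segment + evening-news bumper: 63 s used, total 188.
Replace weather segment with sports pregame: the trade gains 12 net, giving 200 at 73 s.
The spare 2 s is too small for any remaining spot, and no exchange beats 200.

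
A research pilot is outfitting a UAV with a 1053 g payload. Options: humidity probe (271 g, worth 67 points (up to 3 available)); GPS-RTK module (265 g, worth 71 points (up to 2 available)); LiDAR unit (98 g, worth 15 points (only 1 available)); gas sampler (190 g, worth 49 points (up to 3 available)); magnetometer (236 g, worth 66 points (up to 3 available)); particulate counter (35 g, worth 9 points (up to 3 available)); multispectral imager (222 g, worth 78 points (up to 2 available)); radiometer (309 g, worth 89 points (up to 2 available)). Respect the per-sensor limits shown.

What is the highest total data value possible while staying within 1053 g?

The ratio heuristic lands on magnetometer + particulate counter + 2×multispectral imager + radiometer (320) but leaves 29 g idle.
Dropping magnetometer frees 236 g; slotting in GPS-RTK module (265 g) lifts the total to 325 at 1053 g.
Every other selection either busts 1053 g or exceeds an availability limit or fails to beat 325.

325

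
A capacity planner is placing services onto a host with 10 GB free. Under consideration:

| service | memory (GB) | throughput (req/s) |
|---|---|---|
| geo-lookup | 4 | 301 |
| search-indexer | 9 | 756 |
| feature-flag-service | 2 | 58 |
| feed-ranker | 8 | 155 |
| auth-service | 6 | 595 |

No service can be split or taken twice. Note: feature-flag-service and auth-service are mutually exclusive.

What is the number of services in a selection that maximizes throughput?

The maximum throughput within 10 GB is 896.
One optimal bundle: geo-lookup + auth-service (10 GB).
Every optimal selection uses 2 services.

2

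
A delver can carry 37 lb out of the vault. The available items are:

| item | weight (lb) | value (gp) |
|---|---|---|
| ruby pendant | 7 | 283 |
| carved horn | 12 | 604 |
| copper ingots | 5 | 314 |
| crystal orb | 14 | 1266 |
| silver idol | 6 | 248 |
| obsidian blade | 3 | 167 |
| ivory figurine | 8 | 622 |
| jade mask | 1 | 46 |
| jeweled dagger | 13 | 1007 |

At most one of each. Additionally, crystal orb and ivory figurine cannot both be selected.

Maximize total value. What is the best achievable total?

2800

By value per lb: crystal orb 90.43, ivory figurine 77.75, jeweled dagger 77.46 lead.
Copper ingots + crystal orb + obsidian blade + jade mask + jeweled dagger uses 36 of the 37 lb and totals 2800.
Next best is copper ingots + crystal orb + obsidian blade + jeweled dagger at 2754 (35 lb) — short by 46.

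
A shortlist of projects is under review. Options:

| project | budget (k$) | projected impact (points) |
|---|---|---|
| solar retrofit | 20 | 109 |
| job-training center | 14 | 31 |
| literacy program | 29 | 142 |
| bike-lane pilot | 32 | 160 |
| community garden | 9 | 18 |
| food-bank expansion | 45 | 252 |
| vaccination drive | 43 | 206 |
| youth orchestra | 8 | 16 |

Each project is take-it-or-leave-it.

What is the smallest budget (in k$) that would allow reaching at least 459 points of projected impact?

94

Look for the lowest-budget combination reaching 459.
Taking solar retrofit + literacy program + food-bank expansion gives 503 (≥ 459) for 94 k$.
Below 94 k$ the best achievable stays under 459.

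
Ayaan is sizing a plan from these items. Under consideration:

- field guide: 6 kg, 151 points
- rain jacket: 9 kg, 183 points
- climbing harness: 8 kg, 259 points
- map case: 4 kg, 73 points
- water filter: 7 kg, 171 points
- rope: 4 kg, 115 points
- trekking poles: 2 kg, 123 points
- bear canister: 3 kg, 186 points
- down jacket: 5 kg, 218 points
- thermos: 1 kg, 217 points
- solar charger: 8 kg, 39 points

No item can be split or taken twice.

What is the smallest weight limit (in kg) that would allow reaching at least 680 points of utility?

Look for the lowest-weight combination reaching 680.
trekking poles + bear canister + down jacket + thermos reaches 744 using 11 kg.
Any bundle with less than 11 kg falls short of 680.

11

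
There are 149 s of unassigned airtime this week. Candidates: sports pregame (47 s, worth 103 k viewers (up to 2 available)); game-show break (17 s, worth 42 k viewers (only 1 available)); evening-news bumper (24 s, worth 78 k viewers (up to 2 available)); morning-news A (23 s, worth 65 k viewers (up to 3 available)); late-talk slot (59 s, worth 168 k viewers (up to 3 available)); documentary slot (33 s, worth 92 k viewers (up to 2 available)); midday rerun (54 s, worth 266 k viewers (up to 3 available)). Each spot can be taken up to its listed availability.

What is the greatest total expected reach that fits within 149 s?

652

Density check — midday rerun 4.93, evening-news bumper 3.25, late-talk slot 2.85, morning-news A 2.83 are the best per s.
Taking game-show break + evening-news bumper + 2×midday rerun: 149 s used, 652 in expected reach.
Nothing else within 149 s beats 652.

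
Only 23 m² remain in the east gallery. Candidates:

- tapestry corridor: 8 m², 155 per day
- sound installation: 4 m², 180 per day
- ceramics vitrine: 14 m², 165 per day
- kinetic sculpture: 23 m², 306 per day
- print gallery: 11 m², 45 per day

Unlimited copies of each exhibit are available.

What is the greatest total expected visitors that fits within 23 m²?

5×sound installation uses 20 of the 23 m² and totals 900.

900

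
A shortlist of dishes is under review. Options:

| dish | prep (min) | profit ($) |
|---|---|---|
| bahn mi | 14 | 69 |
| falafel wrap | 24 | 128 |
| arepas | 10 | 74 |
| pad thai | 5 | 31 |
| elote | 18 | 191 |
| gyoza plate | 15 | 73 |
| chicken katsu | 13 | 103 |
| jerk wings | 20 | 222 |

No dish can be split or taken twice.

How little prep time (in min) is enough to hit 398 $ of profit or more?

Minimise min subject to total profit ≥ 398.
elote + jerk wings: 413 profit at 38 min.
No combination under 38 min hits 398.

38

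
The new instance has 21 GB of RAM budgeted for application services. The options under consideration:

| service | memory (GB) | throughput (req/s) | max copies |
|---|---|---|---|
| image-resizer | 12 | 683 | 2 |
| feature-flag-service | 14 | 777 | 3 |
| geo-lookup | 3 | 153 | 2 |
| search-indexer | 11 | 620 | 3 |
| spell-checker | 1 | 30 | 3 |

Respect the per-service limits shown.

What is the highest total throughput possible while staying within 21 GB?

1113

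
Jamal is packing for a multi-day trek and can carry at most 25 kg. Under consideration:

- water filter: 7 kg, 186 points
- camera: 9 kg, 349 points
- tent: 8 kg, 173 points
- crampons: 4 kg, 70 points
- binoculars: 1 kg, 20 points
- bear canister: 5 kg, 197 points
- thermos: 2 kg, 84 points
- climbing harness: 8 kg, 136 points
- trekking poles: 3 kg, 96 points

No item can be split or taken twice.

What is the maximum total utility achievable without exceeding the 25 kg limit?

848

Filling by ratio: camera + crampons + binoculars + bear canister + thermos + trekking poles for 816, with 1 kg left unused.
The 6 kg tied up in crampons and thermos is better spent on water filter — total rises to 848 (25 kg).
That's the maximum — no swap from here does better than 848.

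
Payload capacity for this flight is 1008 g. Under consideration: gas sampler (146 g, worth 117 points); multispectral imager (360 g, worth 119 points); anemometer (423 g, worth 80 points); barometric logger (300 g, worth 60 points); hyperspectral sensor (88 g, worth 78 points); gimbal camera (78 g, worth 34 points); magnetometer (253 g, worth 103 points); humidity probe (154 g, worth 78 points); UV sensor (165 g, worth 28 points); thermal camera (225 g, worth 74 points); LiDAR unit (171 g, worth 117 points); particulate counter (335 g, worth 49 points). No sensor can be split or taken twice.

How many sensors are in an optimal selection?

The maximum data value within 1008 g is 543.
gas sampler + multispectral imager + hyperspectral sensor + gimbal camera + humidity probe + LiDAR unit hits 543 at 997 g.
All optima have 6 sensors.

6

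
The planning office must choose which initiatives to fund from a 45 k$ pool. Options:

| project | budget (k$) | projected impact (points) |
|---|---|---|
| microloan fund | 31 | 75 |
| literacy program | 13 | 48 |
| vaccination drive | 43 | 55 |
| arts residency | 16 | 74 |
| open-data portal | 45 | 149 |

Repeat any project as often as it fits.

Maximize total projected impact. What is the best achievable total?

Taking literacy program + 2×arts residency: 45 k$ used, 196 in projected impact.
Nothing else within 45 k$ beats 196.

196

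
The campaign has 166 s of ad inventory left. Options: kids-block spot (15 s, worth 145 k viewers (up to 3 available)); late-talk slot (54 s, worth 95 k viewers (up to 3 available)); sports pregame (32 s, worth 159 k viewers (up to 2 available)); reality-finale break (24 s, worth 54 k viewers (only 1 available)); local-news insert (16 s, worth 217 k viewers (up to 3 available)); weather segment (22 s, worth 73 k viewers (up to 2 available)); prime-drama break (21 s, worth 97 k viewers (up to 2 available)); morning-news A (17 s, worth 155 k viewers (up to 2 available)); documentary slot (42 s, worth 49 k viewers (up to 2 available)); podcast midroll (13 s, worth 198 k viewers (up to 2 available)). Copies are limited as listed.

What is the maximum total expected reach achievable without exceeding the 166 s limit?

Density check — podcast midroll 15.23, local-news insert 13.56, kids-block spot 9.67, morning-news A 9.12 are the best per s.
Best packing: 3×kids-block spot + 3×local-news insert + 2×morning-news A + 2×podcast midroll — 153 s, 1792 total.

1792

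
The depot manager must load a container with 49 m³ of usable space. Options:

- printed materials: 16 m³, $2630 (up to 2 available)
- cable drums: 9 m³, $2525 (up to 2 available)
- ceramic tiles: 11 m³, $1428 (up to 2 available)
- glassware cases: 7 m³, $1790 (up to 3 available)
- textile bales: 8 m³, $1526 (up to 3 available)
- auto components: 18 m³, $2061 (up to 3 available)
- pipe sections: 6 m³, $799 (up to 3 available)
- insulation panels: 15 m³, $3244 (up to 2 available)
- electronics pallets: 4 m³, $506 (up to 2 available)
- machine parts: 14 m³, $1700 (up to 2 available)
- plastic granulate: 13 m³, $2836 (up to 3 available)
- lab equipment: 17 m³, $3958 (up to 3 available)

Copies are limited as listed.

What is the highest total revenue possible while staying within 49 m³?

12588

Greedy by ratio would take 2×cable drums + 3×glassware cases + textile bales: 47 m³ used, total 11946.
The 15 m³ tied up in glassware cases and textile bales is better spent on lab equipment — total rises to 12588 (49 m³).
No other feasible combination exceeds 12588.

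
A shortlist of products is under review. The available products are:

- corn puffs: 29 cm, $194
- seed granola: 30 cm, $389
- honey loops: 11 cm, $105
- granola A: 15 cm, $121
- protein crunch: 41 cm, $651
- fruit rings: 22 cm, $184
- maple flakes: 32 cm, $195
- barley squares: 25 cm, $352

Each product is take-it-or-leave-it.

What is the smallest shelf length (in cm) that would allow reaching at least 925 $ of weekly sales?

Look for the lowest-shelf combination reaching 925.
protein crunch + barley squares reaches 1003 using 66 cm.
Below 66 cm the best achievable stays under 925.

66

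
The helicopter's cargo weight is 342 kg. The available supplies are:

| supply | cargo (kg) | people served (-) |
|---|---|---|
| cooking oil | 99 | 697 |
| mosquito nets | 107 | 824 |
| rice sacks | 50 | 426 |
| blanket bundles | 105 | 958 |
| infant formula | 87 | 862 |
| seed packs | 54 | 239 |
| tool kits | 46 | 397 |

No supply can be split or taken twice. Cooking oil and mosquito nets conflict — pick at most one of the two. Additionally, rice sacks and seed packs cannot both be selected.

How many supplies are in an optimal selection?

4

Optimal total is 2943.
cooking oil + rice sacks + blanket bundles + infant formula hits 2943 at 341 kg.
Any selection reaching 2943 contains exactly 4 supplies.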